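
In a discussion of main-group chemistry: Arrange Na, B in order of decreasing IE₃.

Na > B

IE_3 is the cost of taking one more electron from the +2 cation: Na²⁺ is already 1 electron into the core; B²⁺ still has 1 valence electron.
Core electrons are held far more tightly than valence electrons, so Na tops the IE_3 order.
The numbers (kJ/mol): Na 6910, B 3660.
So the third ionization energies run B < Na.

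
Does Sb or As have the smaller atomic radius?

As

As is in period 4, group 15; Sb is in period 5, group 15.
Radius decreases left→right (rising Z_eff, same n) and increases top→bottom (higher n).
All are in group 15, so atomic radius increases down the group.
So As has the smaller atomic radius (As < Sb).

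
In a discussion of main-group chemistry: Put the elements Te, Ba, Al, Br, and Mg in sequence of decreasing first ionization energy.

Mg is in period 3, group 2; Al is in period 3, group 13; Br is in period 4, group 17; Te is in period 5, group 16; Ba is in period 6, group 2.
First ionization energy rises across a period (greater Z_eff holds electrons more tightly) and falls down a group (valence electrons are farther from the nucleus).
Neither a single period nor a single group — weigh both effects.
Al > Ba: both effects reinforce here, so Al is clearly the higher of the two.
Mg > Al: this pair runs against the simple trend — see the exception note.
Te > Mg: the two effects oppose for this pair; the across-period effect wins (869 vs 738 kJ/mol).
Br > Te: both effects reinforce here, so Br is clearly the higher of the two.
Note the exception: Mg has a higher first ionization energy than Al, contrary to the simple trend — Al's single 3p electron is easier to remove than one from Mg's filled 3s².
Approximate values (kJ/mol): Mg 738, Al 578, Br 1140, Te 869, Ba 503.
So from highest to lowest: Br > Te > Mg > Al > Ba.

Br > Te > Mg > Al > Ba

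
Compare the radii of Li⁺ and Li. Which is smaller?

Li⁺

Forming Li⁺ removes 1 electron from Li. Fewer electrons for the same nuclear charge means less shielding and a higher Z_eff on the remaining electrons, and for main-group metals the entire outer shell is lost.
A cation is smaller than its parent atom: Li⁺ < Li.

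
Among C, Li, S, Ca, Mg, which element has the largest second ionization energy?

Li

Consider each +1 ion: C⁺ still has 3 valence electrons; Li⁺ is the bare [He] core; S⁺ still has 5 valence electrons; Ca⁺ still has 1 valence electron; Mg⁺ still has 1 valence electron.
Breaking into a closed-shell core is much more expensive than removing a leftover valence electron — Li has the largest IE_2 here.
Valence configurations: C⁺ [He]2s²2p¹, S⁺ [Ne]3s²3p³, Ca⁺ [Ar]4s¹, Mg⁺ [Ne]3s¹.
Tabulated IE_2 (kJ/mol): C 2353, Li 7298, S 2252, Ca 1145, Mg 1451.
Hence IE_2: Ca < Mg < S < C < Li.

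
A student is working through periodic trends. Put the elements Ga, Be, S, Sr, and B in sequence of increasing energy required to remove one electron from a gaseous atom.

Sr < Ga < B < Be < S

Be is in period 2, group 2; B is in period 2, group 13; S is in period 3, group 16; Ga is in period 4, group 13; Sr is in period 5, group 2.
Across a period the outer electron is held more tightly (higher IE₁); down a group it sits in a higher shell, more shielded, and comes off more easily.
Neither a single period nor a single group — weigh both effects.
Ga > Sr: relative to Sr, both the across-period and down-group shifts push Ga's first ionization energy up.
B > Ga: B sits above Ga in group 13, so the down-group effect alone puts B higher.
Be > B: this pair runs against the simple trend — see the exception note.
S > Be: period and group pull opposite ways; the across-period shift dominates (1000 vs 900 kJ/mol).
Note the exception: Be has a higher first ionization energy than B, contrary to the simple trend — removing B's lone 2p electron is easier than breaking Be's filled 2s².
For reference (kJ/mol): Be 900, B 801, S 1000, Ga 579, Sr 550.
So from lowest to highest: Sr < Ga < B < Be < S.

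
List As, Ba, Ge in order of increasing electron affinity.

Ba < As < Ge

Ge is in period 4, group 14; As is in period 4, group 15; Ba is in period 6, group 2.
Electron affinity generally becomes more exothermic across a period toward the halogens and less exothermic down a group.
Neither a single period nor a single group — weigh both effects.
As > Ba: relative to Ba, both the across-period and down-group shifts push As's electron affinity up.
Ge > As: this pair runs against the simple trend — see the exception note.
Note the exception: Ge has a higher electron affinity than As, contrary to the simple trend — adding an electron to As's half-filled 4p³ is unfavourable, so Ge (4p²) has the more exothermic EA.
For reference (kJ/mol): Ge 119, As 78, Ba 14.
So from lowest to highest: Ba < As < Ge.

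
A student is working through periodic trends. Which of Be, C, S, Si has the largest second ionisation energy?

The second ionization energy removes an electron from the +1 ion. For each element: Be⁺ still has 1 valence electron; C⁺ still has 3 valence electrons; S⁺ still has 5 valence electrons; Si⁺ still has 3 valence electrons.
All are still removing valence electrons, so compare the +1 ions as you would atoms: IE_2 generally rises across a period (higher Z_eff) and falls down a group (larger shell), subject to the usual subshell exceptions.
Valence configurations: Be⁺ [He]2s¹, C⁺ [He]2s²2p¹, S⁺ [Ne]3s²3p³, Si⁺ [Ne]3s²3p¹.
The numbers (kJ/mol): Be 1757, C 2353, S 2252, Si 1577.
So the second ionization energies run Si < Be < S < C.

C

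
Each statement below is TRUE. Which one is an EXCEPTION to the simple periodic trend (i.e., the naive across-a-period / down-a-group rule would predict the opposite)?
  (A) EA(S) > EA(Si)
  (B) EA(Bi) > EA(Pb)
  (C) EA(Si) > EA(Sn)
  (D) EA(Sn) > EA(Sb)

The general trend: electron affinity increases across a period and decreases down a group.
(A) S (period 3, group 16) vs Si (period 3, group 14): the stated order agrees with the simple trend.
(B) Bi (period 6, group 15) vs Pb (period 6, group 14): the stated order agrees with the simple trend.
(C) Si (period 3, group 14) vs Sn (period 5, group 14): the stated order agrees with the simple trend.
(D) Sn (period 5, group 14) vs Sb (period 5, group 15): the stated order contradicts the simple trend.
The exception is (D): adding an electron to Sb's half-filled 5p³ is unfavourable, so Sn has the more exothermic EA.

(D)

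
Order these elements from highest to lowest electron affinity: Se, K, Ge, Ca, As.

Se, Ge, As, K, Ca

K is in period 4, group 1; Ca is in period 4, group 2; Ge is in period 4, group 14; As is in period 4, group 15; Se is in period 4, group 16.
Atoms with high Z_eff and room in the valence shell (especially the halogens) have the most exothermic electron affinities.
All lie in period 4; the across-period trend (electron affinity increases left to right) applies, with the exception below.
Note the exception: K has a higher electron affinity than Ca, contrary to the simple trend — adding an electron to Ca (ns²) has to open a new, higher-energy np subshell, which is unfavourable.
Note the exception: Ge has a higher electron affinity than As, contrary to the simple trend — adding an electron to As's half-filled 4p³ is unfavourable, so Ge (4p²) has the more exothermic EA.
Tabulated electron affinity (kJ/mol): K 48, Ca 2, Ge 119, As 78, Se 195.
So from highest to lowest: Se > Ge > As > K > Ca.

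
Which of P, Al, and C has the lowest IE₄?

P

Consider each +3 ion: P³⁺ still has 2 valence electrons; Al³⁺ is the bare [Ne] core; C³⁺ still has 1 valence electron.
Core electrons are held far more tightly than valence electrons, so Al tops the IE_4 order.
Valence configurations: P³⁺ [Ne]3s², C³⁺ [He]2s¹.
The numbers (kJ/mol): P 4964, Al 11577, C 6223.
Overall IE_4 order: P < C < Al.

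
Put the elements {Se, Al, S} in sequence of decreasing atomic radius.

Al > Se > S

Al is in period 3, group 13; S is in period 3, group 16; Se is in period 4, group 16.
Across a period the added protons contract the valence shell; down a group each new principal shell makes the atom larger.
These span different periods and groups, so the two trends combine.
Se > S: they share group 16; the group trend gives Se the larger value.
Al > Se: period and group pull opposite ways; the across-period shift dominates (126 vs 116 pm).
Tabulated atomic radius (pm): Al 126, S 103, Se 116.
So from largest to smallest: Al > Se > S.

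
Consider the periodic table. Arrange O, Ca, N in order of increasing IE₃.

N, Ca, O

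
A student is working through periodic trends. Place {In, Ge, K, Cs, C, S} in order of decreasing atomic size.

Cs, K, In, Ge, S, C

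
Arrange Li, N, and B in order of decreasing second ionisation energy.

Li > N > B

IE_2 is the cost of taking one more electron from the +1 cation: Li⁺ is the bare [He] core; N⁺ still has 4 valence electrons; B⁺ still has 2 valence electrons.
Core electrons are held far more tightly than valence electrons, so Li tops the IE_2 order.
Valence configurations: N⁺ [He]2s²2p², B⁺ [He]2s².
The numbers (kJ/mol): Li 7298, N 2856, B 2427.
Hence IE_2: B < N < Li.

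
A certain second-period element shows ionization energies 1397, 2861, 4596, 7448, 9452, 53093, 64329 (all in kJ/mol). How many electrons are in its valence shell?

5

Look for the largest jump between consecutive ionization energies: IE6/IE5 ≈ 5.6, far larger than any earlier ratio.
That jump marks the point where a core electron is being removed. So the atom has 5 valence electrons.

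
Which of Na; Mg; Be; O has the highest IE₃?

IE_3 is the cost of taking one more electron from the +2 cation: Na²⁺ is already 1 electron into the core; Mg²⁺ is the bare [Ne] core; Be²⁺ is the bare [He] core; O²⁺ still has 4 valence electrons.
Pulling an electron out of a noble-gas core costs far more than removing a remaining valence electron, so Na, Mg and Be sit at the high end of IE_3.
The numbers (kJ/mol): Na 6910, Mg 7733, Be 14849, O 5300.
Putting it together, IE_3: O < Na < Mg < Be.

Be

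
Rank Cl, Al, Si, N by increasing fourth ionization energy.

Si, Cl, N, Al

IE_4 is the cost of taking one more electron from the +3 cation: Cl³⁺ still has 4 valence electrons; Al³⁺ is the bare [Ne] core; Si³⁺ still has 1 valence electron; N³⁺ still has 2 valence electrons.
Pulling an electron out of a noble-gas core costs far more than removing a remaining valence electron, so Al sits at the high end of IE_4.
Valence configurations: Cl³⁺ [Ne]3s²3p², Si³⁺ [Ne]3s¹, N³⁺ [He]2s².
Tabulated IE_4 (kJ/mol): Cl 5159, Al 11577, Si 4356, N 7475.
Hence IE_4: Si < Cl < N < Al.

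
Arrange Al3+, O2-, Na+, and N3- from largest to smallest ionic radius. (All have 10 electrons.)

All of these have 10 electrons, so size is governed by nuclear charge alone: the more protons, the stronger the pull on the same electron cloud, and the smaller the ion.
Nuclear charges: Al3+ (Z=13), Na+ (Z=11), O2- (Z=8), N3- (Z=7).
Largest to smallest: N3- > O2- > Na+ > Al3+.

N3-, O2-, Na+, Al3+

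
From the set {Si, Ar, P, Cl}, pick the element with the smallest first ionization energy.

Si

First ionization energy rises across a period (greater Z_eff holds electrons more tightly) and falls down a group (valence electrons are farther from the nucleus).
All lie in period 3, so first ionization energy increases left to right.
The smallest first ionization energy among these belongs to Si.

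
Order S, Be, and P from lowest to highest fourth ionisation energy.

S < P < Be

After 3 electrons have been removed, what remains? S³⁺ still has 3 valence electrons; Be³⁺ is already 1 electron into the core; P³⁺ still has 2 valence electrons.
Core electrons are held far more tightly than valence electrons, so Be tops the IE_4 order.
Valence configurations: S³⁺ [Ne]3s²3p¹, P³⁺ [Ne]3s².
S³⁺ loses a lone 3p electron whereas P³⁺ must break into a filled 3s² pair, so IE_4(P) > IE_4(S) even though S has the higher nuclear charge.
Tabulated IE_4 (kJ/mol): S 4556, Be 21007, P 4964.
Putting it together, IE_4: S < P < Be.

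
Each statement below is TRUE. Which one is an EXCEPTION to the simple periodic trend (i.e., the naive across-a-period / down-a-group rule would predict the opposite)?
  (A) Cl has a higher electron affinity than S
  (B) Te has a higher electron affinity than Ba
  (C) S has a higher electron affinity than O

(C)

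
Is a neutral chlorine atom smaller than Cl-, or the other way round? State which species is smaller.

Cl

Forming Cl- adds 1 electron to Cl. More electron–electron repulsion in the same shell, with unchanged nuclear charge, lets the cloud expand.
An anion is larger than its parent atom: Cl- > Cl.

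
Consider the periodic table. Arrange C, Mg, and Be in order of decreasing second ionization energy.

C > Be > Mg

After 1 electron has been removed, what remains? C⁺ still has 3 valence electrons; Mg⁺ still has 1 valence electron; Be⁺ still has 1 valence electron.
All are still removing valence electrons, so compare the +1 ions as you would atoms: IE_2 generally rises across a period (higher Z_eff) and falls down a group (larger shell), subject to the usual subshell exceptions.
Valence configurations: C⁺ [He]2s²2p¹, Mg⁺ [Ne]3s¹, Be⁺ [He]2s¹.
Approximate IE_2 values (kJ/mol): C 2353, Mg 1451, Be 1757.
Putting it together, IE_2: Mg < Be < C.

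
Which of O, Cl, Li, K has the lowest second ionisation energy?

After 1 electron has been removed, what remains? O⁺ still has 5 valence electrons; Cl⁺ still has 6 valence electrons; Li⁺ is the bare [He] core; K⁺ is the bare [Ar] core.
Usually core removal costs more than valence removal, but here the competition is close: a tightly held n=2 valence electron can cost more to remove than an n=3 core electron, so the actual values have to decide it.
Valence configurations: O⁺ [He]2s²2p³, Cl⁺ [Ne]3s²3p⁴.
The numbers (kJ/mol): O 3388, Cl 2298, Li 7298, K 3052.
Overall IE_2 order: Cl < K < O < Li.

Cl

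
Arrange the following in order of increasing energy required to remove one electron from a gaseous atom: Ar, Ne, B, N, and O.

B, O, N, Ar, Ne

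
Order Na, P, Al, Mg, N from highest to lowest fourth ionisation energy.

Al > Mg > Na > N > P

The fourth ionization energy removes an electron from the +3 ion. For each element: Na³⁺ is already 2 electrons into the core; P³⁺ still has 2 valence electrons; Al³⁺ is the bare [Ne] core; Mg³⁺ is already 1 electron into the core; N³⁺ still has 2 valence electrons.
Breaking into a closed-shell core is much more expensive than removing a leftover valence electron — Na, Mg and Al have the largest IE_4 here.
Valence configurations: P³⁺ [Ne]3s², N³⁺ [He]2s².
The numbers (kJ/mol): Na 9543, P 4964, Al 11577, Mg 10543, N 7475.
Putting it together, IE_4: P < N < Na < Mg < Al.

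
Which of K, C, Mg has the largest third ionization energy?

Mg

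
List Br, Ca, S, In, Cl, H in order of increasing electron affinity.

Ca < In < H < S < Br < Cl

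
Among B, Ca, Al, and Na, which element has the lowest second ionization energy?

Ca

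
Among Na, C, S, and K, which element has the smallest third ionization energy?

S

Consider each +2 ion: Na²⁺ is already 1 electron into the core; C²⁺ still has 2 valence electrons; S²⁺ still has 4 valence electrons; K²⁺ is already 1 electron into the core.
Usually core removal costs more than valence removal, but here the competition is close: a tightly held n=2 valence electron can cost more to remove than an n=3 core electron, so the actual values have to decide it.
Valence configurations: C²⁺ [He]2s², S²⁺ [Ne]3s²3p².
The numbers (kJ/mol): Na 6910, C 4620, S 3357, K 4420.
So the third ionization energies run S < K < C < Na.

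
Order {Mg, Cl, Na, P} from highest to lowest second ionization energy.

Na > Cl > P > Mg

Consider each +1 ion: Mg⁺ still has 1 valence electron; Cl⁺ still has 6 valence electrons; Na⁺ is the bare [Ne] core; P⁺ still has 4 valence electrons.
Pulling an electron out of a noble-gas core costs far more than removing a remaining valence electron, so Na sits at the high end of IE_2.
Valence configurations: Mg⁺ [Ne]3s¹, Cl⁺ [Ne]3s²3p⁴, P⁺ [Ne]3s²3p².
Approximate IE_2 values (kJ/mol): Mg 1451, Cl 2298, Na 4562, P 1907.
Putting it together, IE_2: Mg < P < Cl < Na.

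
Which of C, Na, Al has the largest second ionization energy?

Na

IE_2 is the cost of taking one more electron from the +1 cation: C⁺ still has 3 valence electrons; Na⁺ is the bare [Ne] core; Al⁺ still has 2 valence electrons.
Core electrons are held far more tightly than valence electrons, so Na tops the IE_2 order.
Valence configurations: C⁺ [He]2s²2p¹, Al⁺ [Ne]3s².
Approximate IE_2 values (kJ/mol): C 2353, Na 4562, Al 1817.
Overall IE_2 order: Al < C < Na.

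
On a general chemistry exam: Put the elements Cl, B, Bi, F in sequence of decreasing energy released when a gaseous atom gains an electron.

Cl > F > Bi > B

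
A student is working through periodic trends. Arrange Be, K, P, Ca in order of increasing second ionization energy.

Consider each +1 ion: Be⁺ still has 1 valence electron; K⁺ is the bare [Ar] core; P⁺ still has 4 valence electrons; Ca⁺ still has 1 valence electron.
Pulling an electron out of a noble-gas core costs far more than removing a remaining valence electron, so K sits at the high end of IE_2.
Valence configurations: Be⁺ [He]2s¹, P⁺ [Ne]3s²3p², Ca⁺ [Ar]4s¹.
Approximate IE_2 values (kJ/mol): Be 1757, K 3052, P 1907, Ca 1145.
Hence IE_2: Ca < Be < P < K.

Ca < Be < P < K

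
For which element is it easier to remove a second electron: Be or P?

Be

The second ionization energy removes an electron from the +1 ion. For each element: Be⁺ still has 1 valence electron; P⁺ still has 4 valence electrons.
All are still removing valence electrons, so compare the +1 ions as you would atoms: IE_2 generally rises across a period (higher Z_eff) and falls down a group (larger shell), subject to the usual subshell exceptions.
Valence configurations: Be⁺ [He]2s¹, P⁺ [Ne]3s²3p².
Approximate IE_2 values (kJ/mol): Be 1757, P 1907.
Overall IE_2 order: Be < P.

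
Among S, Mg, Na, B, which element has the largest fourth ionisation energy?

Consider each +3 ion: S³⁺ still has 3 valence electrons; Mg³⁺ is already 1 electron into the core; Na³⁺ is already 2 electrons into the core; B³⁺ is the bare [He] core.
Core electrons are held far more tightly than valence electrons, so Na, Mg and B top the IE_4 order.
The numbers (kJ/mol): S 4556, Mg 10543, Na 9543, B 25026.
So the fourth ionization energies run S < Na < Mg < B.

B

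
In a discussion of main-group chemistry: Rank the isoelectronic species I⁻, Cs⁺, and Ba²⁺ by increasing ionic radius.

Ba²⁺ < Cs⁺ < I⁻

All of these have 54 electrons, so size is governed by nuclear charge alone: the more protons, the stronger the pull on the same electron cloud, and the smaller the ion.
Nuclear charges: Ba²⁺ (Z=56), Cs⁺ (Z=55), I⁻ (Z=53).
Smallest to largest: Ba²⁺ < Cs⁺ < I⁻.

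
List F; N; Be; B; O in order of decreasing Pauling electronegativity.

F, O, N, B, Be

Be is in period 2, group 2; B is in period 2, group 13; N is in period 2, group 15; O is in period 2, group 16; F is in period 2, group 17.
EN rises left→right (higher Z_eff, smaller atoms) and falls top→bottom (larger, more shielded atoms).
All lie in period 2, so electronegativity increases left to right.
So from highest to lowest: F > O > N > B > Be.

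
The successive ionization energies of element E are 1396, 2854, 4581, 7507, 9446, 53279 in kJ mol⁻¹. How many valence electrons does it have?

5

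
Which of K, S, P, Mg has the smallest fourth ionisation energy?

IE_4 is the cost of taking one more electron from the +3 cation: K³⁺ is already 2 electrons into the core; S³⁺ still has 3 valence electrons; P³⁺ still has 2 valence electrons; Mg³⁺ is already 1 electron into the core.
Core electrons are held far more tightly than valence electrons, so K and Mg top the IE_4 order.
Valence configurations: S³⁺ [Ne]3s²3p¹, P³⁺ [Ne]3s².
S³⁺ loses a lone 3p electron whereas P³⁺ must break into a filled 3s² pair, so IE_4(P) > IE_4(S) even though S has the higher nuclear charge.
Tabulated IE_4 (kJ/mol): K 5877, S 4556, P 4964, Mg 10543.
Putting it together, IE_4: S < P < K < Mg.

S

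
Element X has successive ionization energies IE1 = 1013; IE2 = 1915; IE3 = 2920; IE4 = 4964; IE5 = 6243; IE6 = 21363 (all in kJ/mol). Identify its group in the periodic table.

Look for the largest jump between consecutive ionization energies: IE6/IE5 ≈ 3.4, far larger than any earlier ratio.
That jump marks the point where a core electron is being removed. So the atom has 5 valence electrons.
A main-group element with 5 valence electrons is in group 15.

Group 15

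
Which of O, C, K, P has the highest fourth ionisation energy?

After 3 electrons have been removed, what remains? O³⁺ still has 3 valence electrons; C³⁺ still has 1 valence electron; K³⁺ is already 2 electrons into the core; P³⁺ still has 2 valence electrons.
Usually core removal costs more than valence removal, but here the competition is close: a tightly held n=2 valence electron can cost more to remove than an n=3 core electron, so the actual values have to decide it.
Valence configurations: O³⁺ [He]2s²2p¹, C³⁺ [He]2s¹, P³⁺ [Ne]3s².
Approximate IE_4 values (kJ/mol): O 7469, C 6223, K 5877, P 4964.
Putting it together, IE_4: P < K < C < O.

O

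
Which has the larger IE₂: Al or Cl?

Cl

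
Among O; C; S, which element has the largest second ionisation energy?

O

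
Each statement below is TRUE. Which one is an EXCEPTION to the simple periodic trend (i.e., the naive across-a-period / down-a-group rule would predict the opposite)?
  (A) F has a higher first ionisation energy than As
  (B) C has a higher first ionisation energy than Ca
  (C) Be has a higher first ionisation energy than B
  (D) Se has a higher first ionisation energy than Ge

(C)

The general trend: first ionisation energy increases across a period and decreases down a group.
(A) F (period 2, group 17) vs As (period 4, group 15): the stated order agrees with the simple trend.
(B) C (period 2, group 14) vs Ca (period 4, group 2): the stated order agrees with the simple trend.
(C) Be (period 2, group 2) vs B (period 2, group 13): the stated order contradicts the simple trend.
(D) Se (period 4, group 16) vs Ge (period 4, group 14): the stated order agrees with the simple trend.
The exception is (C): removing B's lone 2p electron is easier than breaking Be's filled 2s².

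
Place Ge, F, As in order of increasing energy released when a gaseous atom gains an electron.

As < Ge < F

Atoms with high Z_eff and room in the valence shell (especially the halogens) have the most exothermic electron affinities.
These span different periods and groups, so the two trends combine.
Ge > As: this pair runs against the simple trend — see the exception note.
F > Ge: relative to Ge, both the across-period and down-group shifts push F's electron affinity up.
Note the exception: Ge has a higher electron affinity than As, contrary to the simple trend — adding an electron to As's half-filled 4p³ is unfavourable, so Ge (4p²) has the more exothermic EA.
Tabulated electron affinity (kJ/mol): F 328, Ge 119, As 78.
So from lowest to highest: As < Ge < F.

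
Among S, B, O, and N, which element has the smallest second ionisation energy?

S

After 1 electron has been removed, what remains? S⁺ still has 5 valence electrons; B⁺ still has 2 valence electrons; O⁺ still has 5 valence electrons; N⁺ still has 4 valence electrons.
All are still removing valence electrons, so compare the +1 ions as you would atoms: IE_2 generally rises across a period (higher Z_eff) and falls down a group (larger shell), subject to the usual subshell exceptions.
Valence configurations: S⁺ [Ne]3s²3p³, B⁺ [He]2s², O⁺ [He]2s²2p³, N⁺ [He]2s²2p².
The numbers (kJ/mol): S 2252, B 2427, O 3388, N 2856.
Putting it together, IE_2: S < B < N < O.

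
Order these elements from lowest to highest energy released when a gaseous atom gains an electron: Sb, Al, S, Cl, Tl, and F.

Electron affinity generally becomes more exothermic across a period toward the halogens and less exothermic down a group.
These span different periods and groups, so the two trends combine.
Al > Tl: Al sits above Tl in group 13, so the down-group effect alone puts Al higher.
Sb > Al: period and group pull opposite ways; the across-period shift dominates (103 vs 42 kJ/mol).
S > Sb: relative to Sb, both the across-period and down-group shifts push S's electron affinity up.
F > S: relative to S, both the across-period and down-group shifts push F's electron affinity up.
Cl > F: this pair runs against the simple trend — see the exception note.
Note the exception: Cl has a higher electron affinity than F, contrary to the simple trend — F's small 2p subshell makes the incoming electron feel strong e⁻–e⁻ repulsion, so Cl actually releases more energy on gaining an electron.
For reference (kJ/mol): F 328, Al 42, S 200, Cl 349, Sb 103, Tl 19.
So from lowest to highest: Tl < Al < Sb < S < F < Cl.

Tl < Al < Sb < S < F < Cl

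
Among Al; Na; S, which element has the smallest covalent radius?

Radius decreases left→right (rising Z_eff, same n) and increases top→bottom (higher n).
All lie in period 3, so atomic radius increases right to left.
The smallest covalent radius among these belongs to S.

S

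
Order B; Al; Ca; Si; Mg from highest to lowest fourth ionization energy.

B > Al > Mg > Ca > Si

IE_4 is the cost of taking one more electron from the +3 cation: B³⁺ is the bare [He] core; Al³⁺ is the bare [Ne] core; Ca³⁺ is already 1 electron into the core; Si³⁺ still has 1 valence electron; Mg³⁺ is already 1 electron into the core.
Core electrons are held far more tightly than valence electrons, so Ca, Mg, Al and B top the IE_4 order.
Approximate IE_4 values (kJ/mol): B 25026, Al 11577, Ca 6491, Si 4356, Mg 10543.
So the fourth ionization energies run Si < Ca < Mg < Al < B.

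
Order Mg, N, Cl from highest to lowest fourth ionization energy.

Mg > N > Cl

After 3 electrons have been removed, what remains? Mg³⁺ is already 1 electron into the core; N³⁺ still has 2 valence electrons; Cl³⁺ still has 4 valence electrons.
Breaking into a closed-shell core is much more expensive than removing a leftover valence electron — Mg has the largest IE_4 here.
Valence configurations: N³⁺ [He]2s², Cl³⁺ [Ne]3s²3p².
The numbers (kJ/mol): Mg 10543, N 7475, Cl 5159.
Putting it together, IE_4: Cl < N < Mg.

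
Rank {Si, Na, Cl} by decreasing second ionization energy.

Na > Cl > Si

Consider each +1 ion: Si⁺ still has 3 valence electrons; Na⁺ is the bare [Ne] core; Cl⁺ still has 6 valence electrons.
Core electrons are held far more tightly than valence electrons, so Na tops the IE_2 order.
Valence configurations: Si⁺ [Ne]3s²3p¹, Cl⁺ [Ne]3s²3p⁴.
Approximate IE_2 values (kJ/mol): Si 1577, Na 4562, Cl 2298.
So the second ionization energies run Si < Cl < Na.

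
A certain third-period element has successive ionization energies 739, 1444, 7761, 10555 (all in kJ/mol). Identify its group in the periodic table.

Group 2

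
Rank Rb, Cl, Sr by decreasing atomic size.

Rb > Sr > Cl

Atomic radius shrinks across a period as nuclear charge pulls the same shell inward, and grows down a group as new shells are added.
Here both period and group differ, so the two effects have to be weighed against each other.
Sr > Cl: both effects reinforce here, so Sr is clearly the larger of the two.
Rb > Sr: Rb lies to the left of Sr in period 5, so the across-period effect alone puts Rb larger.
Approximate values (pm): Cl 99, Rb 210, Sr 185.
So from largest to smallest: Rb > Sr > Cl.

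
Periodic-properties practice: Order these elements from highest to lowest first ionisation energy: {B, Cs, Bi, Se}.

B is in period 2, group 13; Se is in period 4, group 16; Cs is in period 6, group 1; Bi is in period 6, group 15.
First ionization energy rises across a period (greater Z_eff holds electrons more tightly) and falls down a group (valence electrons are farther from the nucleus).
These span different periods and groups, so the two trends combine.
Bi > Cs: both are in period 6; the period trend gives Bi the larger value.
B > Bi: the two effects oppose for this pair; the down-group effect wins (801 vs 703 kJ/mol).
Se > B: period and group pull opposite ways; the across-period shift dominates (941 vs 801 kJ/mol).
Approximate values (kJ/mol): B 801, Se 941, Cs 376, Bi 703.
So from highest to lowest: Se > B > Bi > Cs.

Se > B > Bi > Cs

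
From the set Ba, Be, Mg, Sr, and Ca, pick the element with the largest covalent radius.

Be is in period 2, group 2; Mg is in period 3, group 2; Ca is in period 4, group 2; Sr is in period 5, group 2; Ba is in period 6, group 2.
Radius decreases left→right (rising Z_eff, same n) and increases top→bottom (higher n).
All are in group 2, so atomic radius increases down the group.
The largest covalent radius among these belongs to Ba.

Ba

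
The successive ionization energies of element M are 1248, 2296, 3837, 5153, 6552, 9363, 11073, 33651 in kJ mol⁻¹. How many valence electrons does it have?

7

Look for the largest jump between consecutive ionization energies: IE8/IE7 ≈ 3.0, far larger than any earlier ratio.
That jump marks the point where a core electron is being removed. So the atom has 7 valence electrons.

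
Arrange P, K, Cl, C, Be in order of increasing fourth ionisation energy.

P < Cl < K < C < Be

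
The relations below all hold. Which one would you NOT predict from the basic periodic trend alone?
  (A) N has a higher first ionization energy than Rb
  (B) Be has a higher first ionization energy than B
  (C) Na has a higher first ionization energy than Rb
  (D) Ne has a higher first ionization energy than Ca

(B)

The general trend: first ionization energy increases across a period and decreases down a group.
(A) N (period 2, group 15) vs Rb (period 5, group 1): the stated order agrees with the simple trend.
(B) Be (period 2, group 2) vs B (period 2, group 13): the stated order contradicts the simple trend.
(C) Na (period 3, group 1) vs Rb (period 5, group 1): the stated order agrees with the simple trend.
(D) Ne (period 2, group 18) vs Ca (period 4, group 2): the stated order agrees with the simple trend.
The exception is (B): removing B's lone 2p electron is easier than breaking Be's filled 2s².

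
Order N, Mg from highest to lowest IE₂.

N, Mg

The second ionization energy removes an electron from the +1 ion. For each element: N⁺ still has 4 valence electrons; Mg⁺ still has 1 valence electron.
All are still removing valence electrons, so compare the +1 ions as you would atoms: IE_2 generally rises across a period (higher Z_eff) and falls down a group (larger shell), subject to the usual subshell exceptions.
Valence configurations: N⁺ [He]2s²2p², Mg⁺ [Ne]3s¹.
Tabulated IE_2 (kJ/mol): N 2856, Mg 1451.
Hence IE_2: Mg < N.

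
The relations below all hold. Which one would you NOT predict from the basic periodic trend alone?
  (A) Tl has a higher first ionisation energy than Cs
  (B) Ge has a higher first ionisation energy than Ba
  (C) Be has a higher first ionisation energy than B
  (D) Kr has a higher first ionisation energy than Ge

(C)

The general trend: first ionisation energy increases across a period and decreases down a group.
(A) Tl (period 6, group 13) vs Cs (period 6, group 1): the stated order agrees with the simple trend.
(B) Ge (period 4, group 14) vs Ba (period 6, group 2): the stated order agrees with the simple trend.
(C) Be (period 2, group 2) vs B (period 2, group 13): the stated order contradicts the simple trend.
(D) Kr (period 4, group 18) vs Ge (period 4, group 14): the stated order agrees with the simple trend.
The exception is (C): removing B's lone 2p electron is easier than breaking Be's filled 2s².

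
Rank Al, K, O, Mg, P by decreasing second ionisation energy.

After 1 electron has been removed, what remains? Al⁺ still has 2 valence electrons; K⁺ is the bare [Ar] core; O⁺ still has 5 valence electrons; Mg⁺ still has 1 valence electron; P⁺ still has 4 valence electrons.
Usually core removal costs more than valence removal, but here the competition is close: a tightly held n=2 valence electron can cost more to remove than an n=3 core electron, so the actual values have to decide it.
Valence configurations: Al⁺ [Ne]3s², O⁺ [He]2s²2p³, Mg⁺ [Ne]3s¹, P⁺ [Ne]3s²3p².
Tabulated IE_2 (kJ/mol): Al 1817, K 3052, O 3388, Mg 1451, P 1907.
Putting it together, IE_2: Mg < Al < P < K < O.

O > K > P > Al > Mg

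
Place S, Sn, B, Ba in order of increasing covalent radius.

Moving right in a period, electrons are added to the same shell under a stronger nuclear pull, so atoms get smaller; moving down, a new shell is opened and atoms get larger.
Here both period and group differ, so the two effects have to be weighed against each other.
S > B: period and group pull opposite ways; the down-group shift dominates (103 vs 85 pm).
Sn > S: both effects reinforce here, so Sn is clearly the larger of the two.
Ba > Sn: both effects reinforce here, so Ba is clearly the larger of the two.
Approximate values (pm): B 85, S 103, Sn 140, Ba 196.
So from smallest to largest: B < S < Sn < Ba.

B, S, Sn, Ba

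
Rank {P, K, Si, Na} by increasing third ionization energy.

P < Si < K < Na

Consider each +2 ion: P²⁺ still has 3 valence electrons; K²⁺ is already 1 electron into the core; Si²⁺ still has 2 valence electrons; Na²⁺ is already 1 electron into the core.
Core electrons are held far more tightly than valence electrons, so K and Na top the IE_3 order.
Valence configurations: P²⁺ [Ne]3s²3p¹, Si²⁺ [Ne]3s².
P²⁺ loses a lone 3p electron whereas Si²⁺ must break into a filled 3s² pair, so IE_3(Si) > IE_3(P) even though P has the higher nuclear charge.
The numbers (kJ/mol): P 2914, K 4420, Si 3232, Na 6910.
Hence IE_3: P < Si < K < Na.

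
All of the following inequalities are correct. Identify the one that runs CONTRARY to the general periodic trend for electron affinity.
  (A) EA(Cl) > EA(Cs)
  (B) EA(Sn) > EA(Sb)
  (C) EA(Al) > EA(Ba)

(B)

The general trend: electron affinity increases across a period and decreases down a group.
(A) Cl (period 3, group 17) vs Cs (period 6, group 1): the stated order agrees with the simple trend.
(B) Sn (period 5, group 14) vs Sb (period 5, group 15): the stated order contradicts the simple trend.
(C) Al (period 3, group 13) vs Ba (period 6, group 2): the stated order agrees with the simple trend.
The exception is (B): adding an electron to Sb's half-filled 5p³ is unfavourable, so Sn has the more exothermic EA.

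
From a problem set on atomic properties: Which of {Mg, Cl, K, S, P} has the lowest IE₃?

After 2 electrons have been removed, what remains? Mg²⁺ is the bare [Ne] core; Cl²⁺ still has 5 valence electrons; K²⁺ is already 1 electron into the core; S²⁺ still has 4 valence electrons; P²⁺ still has 3 valence electrons.
Core electrons are held far more tightly than valence electrons, so K and Mg top the IE_3 order.
Valence configurations: Cl²⁺ [Ne]3s²3p³, S²⁺ [Ne]3s²3p², P²⁺ [Ne]3s²3p¹.
Tabulated IE_3 (kJ/mol): Mg 7733, Cl 3822, K 4420, S 3357, P 2914.
Putting it together, IE_3: P < S < Cl < K < Mg.

P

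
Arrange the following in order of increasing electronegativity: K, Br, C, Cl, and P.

K, P, C, Br, Cl

Electronegativity increases across a period and decreases down a group, tracking effective nuclear charge and atomic size.
Here both period and group differ, so the two effects have to be weighed against each other.
P > K: both effects reinforce here, so P is clearly the higher of the two.
C > P: period and group pull opposite ways; the down-group shift dominates (2.55 vs 2.19).
Br > C: period and group pull opposite ways; the across-period shift dominates (2.96 vs 2.55).
Cl > Br: Cl sits above Br in group 17, so the down-group effect alone puts Cl higher.
For reference (Pauling): C 2.55, P 2.19, Cl 3.16, K 0.82, Br 2.96.
So from lowest to highest: K < P < C < Br < Cl.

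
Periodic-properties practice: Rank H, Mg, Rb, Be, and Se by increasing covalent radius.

H is in period 1, group 1; Be is in period 2, group 2; Mg is in period 3, group 2; Se is in period 4, group 16; Rb is in period 5, group 1.
Radius decreases left→right (rising Z_eff, same n) and increases top→bottom (higher n).
Neither a single period nor a single group — weigh both effects.
Be > H: the two effects oppose for this pair; the down-group effect wins (102 vs 32 pm).
Se > Be: period and group pull opposite ways; the down-group shift dominates (116 vs 102 pm).
Mg > Se: period and group pull opposite ways; the across-period shift dominates (139 vs 116 pm).
Rb > Mg: both effects reinforce here, so Rb is clearly the larger of the two.
Tabulated atomic radius (pm): H 32, Be 102, Mg 139, Se 116, Rb 210.
So from smallest to largest: H < Be < Se < Mg < Rb.

H, Be, Se, Mg, Rb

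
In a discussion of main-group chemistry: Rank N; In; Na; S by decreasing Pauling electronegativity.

N, S, In, Na

Electronegativity increases across a period and decreases down a group, tracking effective nuclear charge and atomic size.
Here both period and group differ, so the two effects have to be weighed against each other.
In > Na: period and group pull opposite ways; the across-period shift dominates (1.78 vs 0.93).
S > In: both effects reinforce here, so S is clearly the higher of the two.
N > S: period and group pull opposite ways; the down-group shift dominates (3.04 vs 2.58).
Approximate values (Pauling): N 3.04, Na 0.93, S 2.58, In 1.78.
So from highest to lowest: N > S > In > Na.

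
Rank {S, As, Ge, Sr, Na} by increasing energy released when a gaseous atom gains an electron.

Sr < Na < As < Ge < S

Adding an electron releases more energy for atoms nearer the top right (short of the noble gases).
These span different periods and groups, so the two trends combine.
Na > Sr: period and group pull opposite ways; the down-group shift dominates (53 vs 5 kJ/mol).
As > Na: the two effects oppose for this pair; the across-period effect wins (78 vs 53 kJ/mol).
Ge > As: this pair runs against the simple trend — see the exception note.
S > Ge: both effects reinforce here, so S is clearly the higher of the two.
Note the exception: Ge has a higher electron affinity than As, contrary to the simple trend — adding an electron to As's half-filled 4p³ is unfavourable, so Ge (4p²) has the more exothermic EA.
Approximate values (kJ/mol): Na 53, S 200, Ge 119, As 78, Sr 5.
So from lowest to highest: Sr < Na < As < Ge < S.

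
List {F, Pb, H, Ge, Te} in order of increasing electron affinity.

Pb < H < Ge < Te < F

Atoms with high Z_eff and room in the valence shell (especially the halogens) have the most exothermic electron affinities.
Here both period and group differ, so the two effects have to be weighed against each other.
H > Pb: period and group pull opposite ways; the down-group shift dominates (73 vs 35 kJ/mol).
Ge > H: period and group pull opposite ways; the across-period shift dominates (119 vs 73 kJ/mol).
Te > Ge: the two effects oppose for this pair; the across-period effect wins (190 vs 119 kJ/mol).
F > Te: both effects reinforce here, so F is clearly the higher of the two.
For reference (kJ/mol): H 73, F 328, Ge 119, Te 190, Pb 35.
So from lowest to highest: Pb < H < Ge < Te < F.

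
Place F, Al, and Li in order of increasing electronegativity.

Li < Al < F

Li is in period 2, group 1; F is in period 2, group 17; Al is in period 3, group 13.
Electronegativity increases across a period and decreases down a group, tracking effective nuclear charge and atomic size.
Here both period and group differ, so the two effects have to be weighed against each other.
Al > Li: the two effects oppose for this pair; the across-period effect wins (1.61 vs 0.98).
F > Al: both effects reinforce here, so F is clearly the higher of the two.
Approximate values (Pauling): Li 0.98, F 3.98, Al 1.61.
So from lowest to highest: Li < Al < F.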